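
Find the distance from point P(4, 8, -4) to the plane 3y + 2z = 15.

distance = |a·x₀ + b·y₀ + c·z₀ - d| / √(a² + b² + c²)
  = |0·4 + 3·8 + 2·(-4) - 15| / √(0² + 3² + 2²)
  = |0 + 24 - 8 - 15| / √(0 + 9 + 4)
  = |1| / √13
  = 1 / 3.606
  ≈ 0.2774

0.2774


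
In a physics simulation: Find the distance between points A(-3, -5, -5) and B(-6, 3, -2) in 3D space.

d = √[(x₂-x₁)² + (y₂-y₁)² + (z₂-z₁)²]
  = √[(-3)² + 8² + 3²]
  = √[9 + 64 + 9]
  = √82
  ≈ 9.055

9.055


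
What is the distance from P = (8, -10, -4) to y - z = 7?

distance = |a·x₀ + b·y₀ + c·z₀ - d| / √(a² + b² + c²)
  = |0·8 + 1·(-10) + (-1)·(-4) - 7| / √(0² + 1² + (-1)²)
  = |0 - 10 + 4 - 7| / √(0 + 1 + 1)
  = |-13| / √2
  = 13 / 1.414
  ≈ 9.192

9.192


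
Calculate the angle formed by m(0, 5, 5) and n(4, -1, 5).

m·n = 0·4 + 5·(-1) + 5·5 = 0 - 5 + 25 = 20
|m| = √(0² + 5² + 5²) = √50 ≈ 7.071
|n| = √(4² + (-1)² + 5²) = √42 ≈ 6.481
cos θ = (m·n)/(|m||n|) = 20/(7.071·6.481) ≈ 0.4364
θ = arccos(0.4364) ≈ 64.12°

64.12°


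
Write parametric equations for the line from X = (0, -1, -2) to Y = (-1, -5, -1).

Direction vector d = Y - X = (-1 + 0, -5 + 1, -1 + 2) = (-1, -4, 1)
Parametric form r = X + t·d:
x = 0 - t, y = -1 - 4t, z = -2 + t

x = 0 - t, y = -1 - 4t, z = -2 + t


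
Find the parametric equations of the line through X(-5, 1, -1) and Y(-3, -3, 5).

Direction vector d = Y - X = (-3 + 5, -3 - 1, 5 + 1) = (2, -4, 6)
Parametric form r = X + t·d:
x = -5 + 2t, y = 1 - 4t, z = -1 + 6t

x = -5 + 2t, y = 1 - 4t, z = -1 + 6t


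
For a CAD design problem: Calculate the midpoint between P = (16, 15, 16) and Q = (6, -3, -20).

M = ((x₁+x₂)/2, (y₁+y₂)/2, (z₁+z₂)/2)
  = ((16 + 6)/2, (15 - 3)/2, (16 - 20)/2)
  = (22/2, 12/2, -4/2)
  = (11, 6, -2)

(11, 6, -2)


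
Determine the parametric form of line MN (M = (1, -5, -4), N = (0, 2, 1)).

Direction vector d = N - M = (0 - 1, 2 + 5, 1 + 4) = (-1, 7, 5)
Parametric form r = M + t·d:
x = 1 - t, y = -5 + 7t, z = -4 + 5t

x = 1 - t, y = -5 + 7t, z = -4 + 5t


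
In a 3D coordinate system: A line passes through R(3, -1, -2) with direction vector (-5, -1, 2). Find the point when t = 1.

P(t) = R + t·d
  = (3 + (-5)·1, -1 + (-1)·1, -2 + 2·1)
  = (3 - 5, -1 - 1, -2 + 2)
  = (-2, -2, 0)

(-2, -2, 0)


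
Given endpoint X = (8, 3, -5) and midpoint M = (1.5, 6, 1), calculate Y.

Y = 2M - X
  = (2·1.5 - 8, 2·6 - 3, 2·1 - (-5))
  = (3 - 8, 12 - 3, 2 + 5)
  = (-5, 9, 7)

(-5, 9, 7)


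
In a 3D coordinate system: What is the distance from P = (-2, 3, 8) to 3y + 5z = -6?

distance = |a·x₀ + b·y₀ + c·z₀ - d| / √(a² + b² + c²)
  = |0·(-2) + 3·3 + 5·8 - (-6)| / √(0² + 3² + 5²)
  = |0 + 9 + 40 + 6| / √(0 + 9 + 25)
  = |55| / √34
  = 55 / 5.831
  ≈ 9.432

9.432


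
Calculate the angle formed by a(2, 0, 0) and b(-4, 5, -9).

a·b = 2·(-4) + 0·5 + 0·(-9) = -8 + 0 + 0 = -8
|a| = √(2² + 0² + 0²) = √4 ≈ 2
|b| = √((-4)² + 5² + (-9)²) = √122 ≈ 11.05
cos θ = (a·b)/(|a||b|) = -8/(2·11.05) ≈ -0.3621
θ = arccos(-0.3621) ≈ 111.2°

111.2°


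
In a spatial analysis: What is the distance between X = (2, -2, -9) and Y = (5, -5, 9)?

d = √[(x₂-x₁)² + (y₂-y₁)² + (z₂-z₁)²]
  = √[3² + (-3)² + 18²]
  = √[9 + 9 + 324]
  = √342
  ≈ 18.49

18.49


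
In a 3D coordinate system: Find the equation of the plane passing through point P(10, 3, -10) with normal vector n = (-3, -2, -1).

The plane through P with normal n = (a, b, c) satisfies n·(r - P) = 0,
i.e. ax + by + cz = a·x₀ + b·y₀ + c·z₀.
d = (-3)·10 + (-2)·3 + (-1)·(-10)
  = -30 - 6 + 10
  = -26
Equation: -3x - 2y - z = -26

-3x - 2y - z = -26


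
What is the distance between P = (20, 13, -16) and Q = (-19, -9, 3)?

d = √[(x₂-x₁)² + (y₂-y₁)² + (z₂-z₁)²]
  = √[(-39)² + (-22)² + 19²]
  = √[1521 + 484 + 361]
  = √2366
  ≈ 48.64

48.64


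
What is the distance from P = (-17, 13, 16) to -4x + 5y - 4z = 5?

distance = |a·x₀ + b·y₀ + c·z₀ - d| / √(a² + b² + c²)
  = |(-4)·(-17) + 5·13 + (-4)·16 - 5| / √((-4)² + 5² + (-4)²)
  = |68 + 65 - 64 - 5| / √(16 + 25 + 16)
  = |64| / √57
  = 64 / 7.55
  ≈ 8.477

8.477


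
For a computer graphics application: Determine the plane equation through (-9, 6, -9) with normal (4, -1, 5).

The plane through P with normal n = (a, b, c) satisfies n·(r - P) = 0,
i.e. ax + by + cz = a·x₀ + b·y₀ + c·z₀.
d = 4·(-9) + (-1)·6 + 5·(-9)
  = -36 - 6 - 45
  = -87
Equation: 4x - y + 5z = -87

4x - y + 5z = -87


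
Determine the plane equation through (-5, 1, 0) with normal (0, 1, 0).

The plane through P with normal n = (a, b, c) satisfies n·(r - P) = 0,
i.e. ax + by + cz = a·x₀ + b·y₀ + c·z₀.
d = 0·(-5) + 1·1 + 0·0
  = 0 + 1 + 0
  = 1
Equation: y = 1

y = 1


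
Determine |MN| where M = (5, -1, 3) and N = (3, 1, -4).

d = √[(x₂-x₁)² + (y₂-y₁)² + (z₂-z₁)²]
  = √[(-2)² + 2² + (-7)²]
  = √[4 + 4 + 49]
  = √57
  ≈ 7.55

7.55


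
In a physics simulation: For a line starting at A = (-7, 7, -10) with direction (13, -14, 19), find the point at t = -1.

P(t) = A + t·d
  = (-7 + 13·(-1), 7 + (-14)·(-1), -10 + 19·(-1))
  = (-7 - 13, 7 + 14, -10 - 19)
  = (-20, 21, -29)

(-20, 21, -29)


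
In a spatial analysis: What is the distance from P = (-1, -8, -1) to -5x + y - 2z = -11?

distance = |a·x₀ + b·y₀ + c·z₀ - d| / √(a² + b² + c²)
  = |(-5)·(-1) + 1·(-8) + (-2)·(-1) - (-11)| / √((-5)² + 1² + (-2)²)
  = |5 - 8 + 2 + 11| / √(25 + 1 + 4)
  = |10| / √30
  = 10 / 5.477
  ≈ 1.826

1.826


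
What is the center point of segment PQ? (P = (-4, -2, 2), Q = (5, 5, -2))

M = ((x₁+x₂)/2, (y₁+y₂)/2, (z₁+z₂)/2)
  = ((-4 + 5)/2, (-2 + 5)/2, (2 - 2)/2)
  = (1/2, 3/2, 0/2)
  = (0.5, 1.5, 0)

(0.5, 1.5, 0)


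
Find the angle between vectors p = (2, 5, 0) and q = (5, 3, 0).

p·q = 2·5 + 5·3 + 0·0 = 10 + 15 + 0 = 25
|p| = √(2² + 5² + 0²) = √29 ≈ 5.385
|q| = √(5² + 3² + 0²) = √34 ≈ 5.831
cos θ = (p·q)/(|p||q|) = 25/(5.385·5.831) ≈ 0.7962
θ = arccos(0.7962) ≈ 37.23°

37.23°


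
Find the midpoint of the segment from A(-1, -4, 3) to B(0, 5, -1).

M = ((x₁+x₂)/2, (y₁+y₂)/2, (z₁+z₂)/2)
  = ((-1 + 0)/2, (-4 + 5)/2, (3 - 1)/2)
  = (-1/2, 1/2, 2/2)
  = (-0.5, 0.5, 1)

(-0.5, 0.5, 1)


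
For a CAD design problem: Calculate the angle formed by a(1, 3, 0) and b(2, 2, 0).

a·b = 1·2 + 3·2 + 0·0 = 2 + 6 + 0 = 8
|a| = √(1² + 3² + 0²) = √10 ≈ 3.162
|b| = √(2² + 2² + 0²) = √8 ≈ 2.828
cos θ = (a·b)/(|a||b|) = 8/(3.162·2.828) ≈ 0.8944
θ = arccos(0.8944) ≈ 26.57°

26.57°


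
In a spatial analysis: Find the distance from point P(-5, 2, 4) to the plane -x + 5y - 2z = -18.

distance = |a·x₀ + b·y₀ + c·z₀ - d| / √(a² + b² + c²)
  = |(-1)·(-5) + 5·2 + (-2)·4 - (-18)| / √((-1)² + 5² + (-2)²)
  = |5 + 10 - 8 + 18| / √(1 + 25 + 4)
  = |25| / √30
  = 25 / 5.477
  ≈ 4.564

4.564


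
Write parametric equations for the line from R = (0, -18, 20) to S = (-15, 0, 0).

Direction vector d = S - R = (-15 + 0, 0 + 18, 0 - 20) = (-15, 18, -20)
Parametric form r = R + t·d:
x = 0 - 15t, y = -18 + 18t, z = 20 - 20t

x = 0 - 15t, y = -18 + 18t, z = 20 - 20t


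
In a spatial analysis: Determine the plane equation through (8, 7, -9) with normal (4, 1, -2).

The plane through P with normal n = (a, b, c) satisfies n·(r - P) = 0,
i.e. ax + by + cz = a·x₀ + b·y₀ + c·z₀.
d = 4·8 + 1·7 + (-2)·(-9)
  = 32 + 7 + 18
  = 57
Equation: 4x + y - 2z = 57

4x + y - 2z = 57


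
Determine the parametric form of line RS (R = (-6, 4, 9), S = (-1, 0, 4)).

Direction vector d = S - R = (-1 + 6, 0 - 4, 4 - 9) = (5, -4, -5)
Parametric form r = R + t·d:
x = -6 + 5t, y = 4 - 4t, z = 9 - 5t

x = -6 + 5t, y = 4 - 4t, z = 9 - 5t


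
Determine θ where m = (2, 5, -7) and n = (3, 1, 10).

m·n = 2·3 + 5·1 + (-7)·10 = 6 + 5 - 70 = -59
|m| = √(2² + 5² + (-7)²) = √78 ≈ 8.832
|n| = √(3² + 1² + 10²) = √110 ≈ 10.49
cos θ = (m·n)/(|m||n|) = -59/(8.832·10.49) ≈ -0.637
θ = arccos(-0.637) ≈ 129.6°

129.6°


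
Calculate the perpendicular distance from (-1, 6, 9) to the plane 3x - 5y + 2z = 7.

distance = |a·x₀ + b·y₀ + c·z₀ - d| / √(a² + b² + c²)
  = |3·(-1) + (-5)·6 + 2·9 - 7| / √(3² + (-5)² + 2²)
  = |-3 - 30 + 18 - 7| / √(9 + 25 + 4)
  = |-22| / √38
  = 22 / 6.164
  ≈ 3.569

3.569


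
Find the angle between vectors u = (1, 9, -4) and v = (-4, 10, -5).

u·v = 1·(-4) + 9·10 + (-4)·(-5) = -4 + 90 + 20 = 106
|u| = √(1² + 9² + (-4)²) = √98 ≈ 9.899
|v| = √((-4)² + 10² + (-5)²) = √141 ≈ 11.87
cos θ = (u·v)/(|u||v|) = 106/(9.899·11.87) ≈ 0.9017
θ = arccos(0.9017) ≈ 25.61°

25.61°


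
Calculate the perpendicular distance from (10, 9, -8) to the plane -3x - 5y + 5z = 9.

distance = |a·x₀ + b·y₀ + c·z₀ - d| / √(a² + b² + c²)
  = |(-3)·10 + (-5)·9 + 5·(-8) - 9| / √((-3)² + (-5)² + 5²)
  = |-30 - 45 - 40 - 9| / √(9 + 25 + 25)
  = |-124| / √59
  = 124 / 7.681
  ≈ 16.14

16.14


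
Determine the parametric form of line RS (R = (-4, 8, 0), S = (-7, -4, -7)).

Direction vector d = S - R = (-7 + 4, -4 - 8, -7 + 0) = (-3, -12, -7)
Parametric form r = R + t·d:
x = -4 - 3t, y = 8 - 12t, z = 0 - 7t

x = -4 - 3t, y = 8 - 12t, z = 0 - 7t


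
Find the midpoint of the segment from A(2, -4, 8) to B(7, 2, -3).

M = ((x₁+x₂)/2, (y₁+y₂)/2, (z₁+z₂)/2)
  = ((2 + 7)/2, (-4 + 2)/2, (8 - 3)/2)
  = (9/2, -2/2, 5/2)
  = (4.5, -1, 2.5)

(4.5, -1, 2.5)


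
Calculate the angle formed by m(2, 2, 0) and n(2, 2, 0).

m·n = 2·2 + 2·2 + 0·0 = 4 + 4 + 0 = 8
|m| = √(2² + 2² + 0²) = √8 ≈ 2.828
|n| = √(2² + 2² + 0²) = √8 ≈ 2.828
cos θ = (m·n)/(|m||n|) = 8/(2.828·2.828) ≈ 1
θ = arccos(1) ≈ 0°

0°


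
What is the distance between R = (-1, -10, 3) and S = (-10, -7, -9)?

d = √[(x₂-x₁)² + (y₂-y₁)² + (z₂-z₁)²]
  = √[(-9)² + 3² + (-12)²]
  = √[81 + 9 + 144]
  = √234
  ≈ 15.3

15.3


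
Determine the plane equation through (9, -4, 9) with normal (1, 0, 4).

The plane through P with normal n = (a, b, c) satisfies n·(r - P) = 0,
i.e. ax + by + cz = a·x₀ + b·y₀ + c·z₀.
d = 1·9 + 0·(-4) + 4·9
  = 9 + 0 + 36
  = 45
Equation: x + 4z = 45

x + 4z = 45


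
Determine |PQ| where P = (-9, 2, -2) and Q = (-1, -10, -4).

d = √[(x₂-x₁)² + (y₂-y₁)² + (z₂-z₁)²]
  = √[8² + (-12)² + (-2)²]
  = √[64 + 144 + 4]
  = √212
  ≈ 14.56

14.56


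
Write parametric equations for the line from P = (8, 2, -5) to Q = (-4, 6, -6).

Direction vector d = Q - P = (-4 - 8, 6 - 2, -6 + 5) = (-12, 4, -1)
Parametric form r = P + t·d:
x = 8 - 12t, y = 2 + 4t, z = -5 - t

x = 8 - 12t, y = 2 + 4t, z = -5 - t


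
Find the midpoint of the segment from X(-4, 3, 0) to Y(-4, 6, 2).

M = ((x₁+x₂)/2, (y₁+y₂)/2, (z₁+z₂)/2)
  = ((-4 - 4)/2, (3 + 6)/2, (0 + 2)/2)
  = (-8/2, 9/2, 2/2)
  = (-4, 4.5, 1)

(-4, 4.5, 1)


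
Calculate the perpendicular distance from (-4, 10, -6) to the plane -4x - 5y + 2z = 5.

distance = |a·x₀ + b·y₀ + c·z₀ - d| / √(a² + b² + c²)
  = |(-4)·(-4) + (-5)·10 + 2·(-6) - 5| / √((-4)² + (-5)² + 2²)
  = |16 - 50 - 12 - 5| / √(16 + 25 + 4)
  = |-51| / √45
  = 51 / 6.708
  ≈ 7.603

7.603


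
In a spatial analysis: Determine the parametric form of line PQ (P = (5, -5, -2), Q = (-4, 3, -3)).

Direction vector d = Q - P = (-4 - 5, 3 + 5, -3 + 2) = (-9, 8, -1)
Parametric form r = P + t·d:
x = 5 - 9t, y = -5 + 8t, z = -2 - t

x = 5 - 9t, y = -5 + 8t, z = -2 - t


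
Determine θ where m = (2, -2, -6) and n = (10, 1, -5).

m·n = 2·10 + (-2)·1 + (-6)·(-5) = 20 - 2 + 30 = 48
|m| = √(2² + (-2)² + (-6)²) = √44 ≈ 6.633
|n| = √(10² + 1² + (-5)²) = √126 ≈ 11.22
cos θ = (m·n)/(|m||n|) = 48/(6.633·11.22) ≈ 0.6447
θ = arccos(0.6447) ≈ 49.86°

49.86°


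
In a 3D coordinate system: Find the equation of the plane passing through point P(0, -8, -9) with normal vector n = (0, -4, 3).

The plane through P with normal n = (a, b, c) satisfies n·(r - P) = 0,
i.e. ax + by + cz = a·x₀ + b·y₀ + c·z₀.
d = 0·0 + (-4)·(-8) + 3·(-9)
  = 0 + 32 - 27
  = 5
Equation: -4y + 3z = 5

-4y + 3z = 5


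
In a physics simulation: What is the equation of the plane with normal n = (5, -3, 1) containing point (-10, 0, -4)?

The plane through P with normal n = (a, b, c) satisfies n·(r - P) = 0,
i.e. ax + by + cz = a·x₀ + b·y₀ + c·z₀.
d = 5·(-10) + (-3)·0 + 1·(-4)
  = -50 + 0 - 4
  = -54
Equation: 5x - 3y + z = -54

5x - 3y + z = -54


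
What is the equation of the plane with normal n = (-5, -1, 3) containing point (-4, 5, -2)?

The plane through P with normal n = (a, b, c) satisfies n·(r - P) = 0,
i.e. ax + by + cz = a·x₀ + b·y₀ + c·z₀.
d = (-5)·(-4) + (-1)·5 + 3·(-2)
  = 20 - 5 - 6
  = 9
Equation: -5x - y + 3z = 9

-5x - y + 3z = 9


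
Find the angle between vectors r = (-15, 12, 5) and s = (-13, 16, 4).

r·s = (-15)·(-13) + 12·16 + 5·4 = 195 + 192 + 20 = 407
|r| = √((-15)² + 12² + 5²) = √394 ≈ 19.85
|s| = √((-13)² + 16² + 4²) = √441 ≈ 21
cos θ = (r·s)/(|r||s|) = 407/(19.85·21) ≈ 0.9764
θ = arccos(0.9764) ≈ 12.47°

12.47°


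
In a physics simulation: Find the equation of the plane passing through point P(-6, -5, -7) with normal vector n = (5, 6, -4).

The plane through P with normal n = (a, b, c) satisfies n·(r - P) = 0,
i.e. ax + by + cz = a·x₀ + b·y₀ + c·z₀.
d = 5·(-6) + 6·(-5) + (-4)·(-7)
  = -30 - 30 + 28
  = -32
Equation: 5x + 6y - 4z = -32

5x + 6y - 4z = -32


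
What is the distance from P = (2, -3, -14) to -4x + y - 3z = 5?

distance = |a·x₀ + b·y₀ + c·z₀ - d| / √(a² + b² + c²)
  = |(-4)·2 + 1·(-3) + (-3)·(-14) - 5| / √((-4)² + 1² + (-3)²)
  = |-8 - 3 + 42 - 5| / √(16 + 1 + 9)
  = |26| / √26
  = 26 / 5.099
  ≈ 5.099

5.099


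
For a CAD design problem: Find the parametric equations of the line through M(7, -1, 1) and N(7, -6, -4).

Direction vector d = N - M = (7 - 7, -6 + 1, -4 - 1) = (0, -5, -5)
Parametric form r = M + t·d:
x = 7, y = -1 - 5t, z = 1 - 5t

x = 7, y = -1 - 5t, z = 1 - 5t


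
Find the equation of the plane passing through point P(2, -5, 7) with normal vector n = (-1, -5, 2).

The plane through P with normal n = (a, b, c) satisfies n·(r - P) = 0,
i.e. ax + by + cz = a·x₀ + b·y₀ + c·z₀.
d = (-1)·2 + (-5)·(-5) + 2·7
  = -2 + 25 + 14
  = 37
Equation: -x - 5y + 2z = 37

-x - 5y + 2z = 37


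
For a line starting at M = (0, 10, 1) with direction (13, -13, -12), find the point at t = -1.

P(t) = M + t·d
  = (0 + 13·(-1), 10 + (-13)·(-1), 1 + (-12)·(-1))
  = (0 - 13, 10 + 13, 1 + 12)
  = (-13, 23, 13)

(-13, 23, 13)


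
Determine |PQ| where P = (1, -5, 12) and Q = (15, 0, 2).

d = √[(x₂-x₁)² + (y₂-y₁)² + (z₂-z₁)²]
  = √[14² + 5² + (-10)²]
  = √[196 + 25 + 100]
  = √321
  ≈ 17.92

17.92


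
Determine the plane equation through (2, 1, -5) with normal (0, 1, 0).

The plane through P with normal n = (a, b, c) satisfies n·(r - P) = 0,
i.e. ax + by + cz = a·x₀ + b·y₀ + c·z₀.
d = 0·2 + 1·1 + 0·(-5)
  = 0 + 1 + 0
  = 1
Equation: y = 1

y = 1


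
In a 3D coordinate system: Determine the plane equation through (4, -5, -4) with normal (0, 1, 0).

The plane through P with normal n = (a, b, c) satisfies n·(r - P) = 0,
i.e. ax + by + cz = a·x₀ + b·y₀ + c·z₀.
d = 0·4 + 1·(-5) + 0·(-4)
  = 0 - 5 + 0
  = -5
Equation: y = -5

y = -5


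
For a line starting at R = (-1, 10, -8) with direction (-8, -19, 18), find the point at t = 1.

P(t) = R + t·d
  = (-1 + (-8)·1, 10 + (-19)·1, -8 + 18·1)
  = (-1 - 8, 10 - 19, -8 + 18)
  = (-9, -9, 10)

(-9, -9, 10)


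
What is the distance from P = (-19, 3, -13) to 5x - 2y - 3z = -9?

distance = |a·x₀ + b·y₀ + c·z₀ - d| / √(a² + b² + c²)
  = |5·(-19) + (-2)·3 + (-3)·(-13) - (-9)| / √(5² + (-2)² + (-3)²)
  = |-95 - 6 + 39 + 9| / √(25 + 4 + 9)
  = |-53| / √38
  = 53 / 6.164
  ≈ 8.598

8.598


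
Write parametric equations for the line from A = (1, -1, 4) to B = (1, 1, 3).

Direction vector d = B - A = (1 - 1, 1 + 1, 3 - 4) = (0, 2, -1)
Parametric form r = A + t·d:
x = 1, y = -1 + 2t, z = 4 - t

x = 1, y = -1 + 2t, z = 4 - t


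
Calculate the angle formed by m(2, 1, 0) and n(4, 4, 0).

m·n = 2·4 + 1·4 + 0·0 = 8 + 4 + 0 = 12
|m| = √(2² + 1² + 0²) = √5 ≈ 2.236
|n| = √(4² + 4² + 0²) = √32 ≈ 5.657
cos θ = (m·n)/(|m||n|) = 12/(2.236·5.657) ≈ 0.9487
θ = arccos(0.9487) ≈ 18.43°

18.43°


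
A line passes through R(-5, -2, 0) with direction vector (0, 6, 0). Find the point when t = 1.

P(t) = R + t·d
  = (-5 + 0·1, -2 + 6·1, 0 + 0·1)
  = (-5 + 0, -2 + 6, 0 + 0)
  = (-5, 4, 0)

(-5, 4, 0)


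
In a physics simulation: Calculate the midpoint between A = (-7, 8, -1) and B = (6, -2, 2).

M = ((x₁+x₂)/2, (y₁+y₂)/2, (z₁+z₂)/2)
  = ((-7 + 6)/2, (8 - 2)/2, (-1 + 2)/2)
  = (-1/2, 6/2, 1/2)
  = (-0.5, 3, 0.5)

(-0.5, 3, 0.5)


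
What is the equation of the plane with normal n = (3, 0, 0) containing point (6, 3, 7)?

The plane through P with normal n = (a, b, c) satisfies n·(r - P) = 0,
i.e. ax + by + cz = a·x₀ + b·y₀ + c·z₀.
d = 3·6 + 0·3 + 0·7
  = 18 + 0 + 0
  = 18
Equation: 3x = 18

3x = 18


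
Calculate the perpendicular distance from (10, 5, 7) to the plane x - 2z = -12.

distance = |a·x₀ + b·y₀ + c·z₀ - d| / √(a² + b² + c²)
  = |1·10 + 0·5 + (-2)·7 - (-12)| / √(1² + 0² + (-2)²)
  = |10 + 0 - 14 + 12| / √(1 + 0 + 4)
  = |8| / √5
  = 8 / 2.236
  ≈ 3.578

3.578


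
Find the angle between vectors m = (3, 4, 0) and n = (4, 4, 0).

m·n = 3·4 + 4·4 + 0·0 = 12 + 16 + 0 = 28
|m| = √(3² + 4² + 0²) = √25 ≈ 5
|n| = √(4² + 4² + 0²) = √32 ≈ 5.657
cos θ = (m·n)/(|m||n|) = 28/(5·5.657) ≈ 0.9899
θ = arccos(0.9899) ≈ 8.13°

8.13°


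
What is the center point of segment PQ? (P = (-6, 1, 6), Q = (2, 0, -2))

M = ((x₁+x₂)/2, (y₁+y₂)/2, (z₁+z₂)/2)
  = ((-6 + 2)/2, (1 + 0)/2, (6 - 2)/2)
  = (-4/2, 1/2, 4/2)
  = (-2, 0.5, 2)

(-2, 0.5, 2)


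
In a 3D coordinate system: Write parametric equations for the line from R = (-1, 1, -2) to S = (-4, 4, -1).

Direction vector d = S - R = (-4 + 1, 4 - 1, -1 + 2) = (-3, 3, 1)
Parametric form r = R + t·d:
x = -1 - 3t, y = 1 + 3t, z = -2 + t

x = -1 - 3t, y = 1 + 3t, z = -2 + t


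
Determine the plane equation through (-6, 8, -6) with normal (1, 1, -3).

The plane through P with normal n = (a, b, c) satisfies n·(r - P) = 0,
i.e. ax + by + cz = a·x₀ + b·y₀ + c·z₀.
d = 1·(-6) + 1·8 + (-3)·(-6)
  = -6 + 8 + 18
  = 20
Equation: x + y - 3z = 20

x + y - 3z = 20


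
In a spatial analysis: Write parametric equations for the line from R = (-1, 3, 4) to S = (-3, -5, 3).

Direction vector d = S - R = (-3 + 1, -5 - 3, 3 - 4) = (-2, -8, -1)
Parametric form r = R + t·d:
x = -1 - 2t, y = 3 - 8t, z = 4 - t

x = -1 - 2t, y = 3 - 8t, z = 4 - t


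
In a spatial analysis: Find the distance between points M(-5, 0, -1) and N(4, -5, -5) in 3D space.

d = √[(x₂-x₁)² + (y₂-y₁)² + (z₂-z₁)²]
  = √[9² + (-5)² + (-4)²]
  = √[81 + 25 + 16]
  = √122
  ≈ 11.05

11.05


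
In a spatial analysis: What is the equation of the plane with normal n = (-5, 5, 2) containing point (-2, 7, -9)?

The plane through P with normal n = (a, b, c) satisfies n·(r - P) = 0,
i.e. ax + by + cz = a·x₀ + b·y₀ + c·z₀.
d = (-5)·(-2) + 5·7 + 2·(-9)
  = 10 + 35 - 18
  = 27
Equation: -5x + 5y + 2z = 27

-5x + 5y + 2z = 27


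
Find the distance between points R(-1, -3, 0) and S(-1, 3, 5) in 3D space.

d = √[(x₂-x₁)² + (y₂-y₁)² + (z₂-z₁)²]
  = √[0² + 6² + 5²]
  = √[0 + 36 + 25]
  = √61
  ≈ 7.81

7.81


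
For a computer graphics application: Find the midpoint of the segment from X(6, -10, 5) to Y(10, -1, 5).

M = ((x₁+x₂)/2, (y₁+y₂)/2, (z₁+z₂)/2)
  = ((6 + 10)/2, (-10 - 1)/2, (5 + 5)/2)
  = (16/2, -11/2, 10/2)
  = (8, -5.5, 5)

(8, -5.5, 5)


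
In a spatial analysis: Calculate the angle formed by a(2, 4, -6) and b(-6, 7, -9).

a·b = 2·(-6) + 4·7 + (-6)·(-9) = -12 + 28 + 54 = 70
|a| = √(2² + 4² + (-6)²) = √56 ≈ 7.483
|b| = √((-6)² + 7² + (-9)²) = √166 ≈ 12.88
cos θ = (a·b)/(|a||b|) = 70/(7.483·12.88) ≈ 0.726
θ = arccos(0.726) ≈ 43.45°

43.45°


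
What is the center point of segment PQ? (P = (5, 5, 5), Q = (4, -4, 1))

M = ((x₁+x₂)/2, (y₁+y₂)/2, (z₁+z₂)/2)
  = ((5 + 4)/2, (5 - 4)/2, (5 + 1)/2)
  = (9/2, 1/2, 6/2)
  = (4.5, 0.5, 3)

(4.5, 0.5, 3)


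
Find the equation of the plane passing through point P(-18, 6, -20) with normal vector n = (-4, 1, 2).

The plane through P with normal n = (a, b, c) satisfies n·(r - P) = 0,
i.e. ax + by + cz = a·x₀ + b·y₀ + c·z₀.
d = (-4)·(-18) + 1·6 + 2·(-20)
  = 72 + 6 - 40
  = 38
Equation: -4x + y + 2z = 38

-4x + y + 2z = 38


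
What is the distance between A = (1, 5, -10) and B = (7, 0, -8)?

d = √[(x₂-x₁)² + (y₂-y₁)² + (z₂-z₁)²]
  = √[6² + (-5)² + 2²]
  = √[36 + 25 + 4]
  = √65
  ≈ 8.062

8.062


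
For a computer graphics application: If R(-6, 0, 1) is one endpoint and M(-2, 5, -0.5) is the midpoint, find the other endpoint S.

S = 2M - R
  = (2·(-2) - (-6), 2·5 - 0, 2·(-0.5) - 1)
  = (-4 + 6, 10 + 0, -1 - 1)
  = (2, 10, -2)

(2, 10, -2)


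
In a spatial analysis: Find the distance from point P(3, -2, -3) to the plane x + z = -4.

distance = |a·x₀ + b·y₀ + c·z₀ - d| / √(a² + b² + c²)
  = |1·3 + 0·(-2) + 1·(-3) - (-4)| / √(1² + 0² + 1²)
  = |3 + 0 - 3 + 4| / √(1 + 0 + 1)
  = |4| / √2
  = 4 / 1.414
  ≈ 2.828

2.828


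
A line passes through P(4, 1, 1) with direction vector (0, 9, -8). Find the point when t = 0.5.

P(t) = P + t·d
  = (4 + 0·0.5, 1 + 9·0.5, 1 + (-8)·0.5)
  = (4 + 0, 1 + 4.5, 1 - 4)
  = (4, 5.5, -3)

(4, 5.5, -3)


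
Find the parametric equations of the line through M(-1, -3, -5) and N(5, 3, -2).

Direction vector d = N - M = (5 + 1, 3 + 3, -2 + 5) = (6, 6, 3)
Parametric form r = M + t·d:
x = -1 + 6t, y = -3 + 6t, z = -5 + 3t

x = -1 + 6t, y = -3 + 6t, z = -5 + 3t


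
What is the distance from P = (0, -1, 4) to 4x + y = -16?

distance = |a·x₀ + b·y₀ + c·z₀ - d| / √(a² + b² + c²)
  = |4·0 + 1·(-1) + 0·4 - (-16)| / √(4² + 1² + 0²)
  = |0 - 1 + 0 + 16| / √(16 + 1 + 0)
  = |15| / √17
  = 15 / 4.123
  ≈ 3.638

3.638


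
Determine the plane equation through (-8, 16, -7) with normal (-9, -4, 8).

The plane through P with normal n = (a, b, c) satisfies n·(r - P) = 0,
i.e. ax + by + cz = a·x₀ + b·y₀ + c·z₀.
d = (-9)·(-8) + (-4)·16 + 8·(-7)
  = 72 - 64 - 56
  = -48
Equation: -9x - 4y + 8z = -48

-9x - 4y + 8z = -48


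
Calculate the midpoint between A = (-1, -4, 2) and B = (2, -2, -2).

M = ((x₁+x₂)/2, (y₁+y₂)/2, (z₁+z₂)/2)
  = ((-1 + 2)/2, (-4 - 2)/2, (2 - 2)/2)
  = (1/2, -6/2, 0/2)
  = (0.5, -3, 0)

(0.5, -3, 0)


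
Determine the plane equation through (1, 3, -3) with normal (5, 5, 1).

The plane through P with normal n = (a, b, c) satisfies n·(r - P) = 0,
i.e. ax + by + cz = a·x₀ + b·y₀ + c·z₀.
d = 5·1 + 5·3 + 1·(-3)
  = 5 + 15 - 3
  = 17
Equation: 5x + 5y + z = 17

5x + 5y + z = 17


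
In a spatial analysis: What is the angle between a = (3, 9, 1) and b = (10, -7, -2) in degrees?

a·b = 3·10 + 9·(-7) + 1·(-2) = 30 - 63 - 2 = -35
|a| = √(3² + 9² + 1²) = √91 ≈ 9.539
|b| = √(10² + (-7)² + (-2)²) = √153 ≈ 12.37
cos θ = (a·b)/(|a||b|) = -35/(9.539·12.37) ≈ -0.2966
θ = arccos(-0.2966) ≈ 107.3°

107.3°


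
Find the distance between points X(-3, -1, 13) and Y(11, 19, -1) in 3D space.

d = √[(x₂-x₁)² + (y₂-y₁)² + (z₂-z₁)²]
  = √[14² + 20² + (-14)²]
  = √[196 + 400 + 196]
  = √792
  ≈ 28.14

28.14


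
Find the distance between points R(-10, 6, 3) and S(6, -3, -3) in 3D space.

d = √[(x₂-x₁)² + (y₂-y₁)² + (z₂-z₁)²]
  = √[16² + (-9)² + (-6)²]
  = √[256 + 81 + 36]
  = √373
  ≈ 19.31

19.31


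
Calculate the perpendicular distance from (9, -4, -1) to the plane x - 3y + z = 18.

distance = |a·x₀ + b·y₀ + c·z₀ - d| / √(a² + b² + c²)
  = |1·9 + (-3)·(-4) + 1·(-1) - 18| / √(1² + (-3)² + 1²)
  = |9 + 12 - 1 - 18| / √(1 + 9 + 1)
  = |2| / √11
  = 2 / 3.317
  ≈ 0.603

0.603


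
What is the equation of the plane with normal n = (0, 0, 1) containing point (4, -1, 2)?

The plane through P with normal n = (a, b, c) satisfies n·(r - P) = 0,
i.e. ax + by + cz = a·x₀ + b·y₀ + c·z₀.
d = 0·4 + 0·(-1) + 1·2
  = 0 + 0 + 2
  = 2
Equation: z = 2

z = 2


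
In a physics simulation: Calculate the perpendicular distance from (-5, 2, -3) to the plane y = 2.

distance = |a·x₀ + b·y₀ + c·z₀ - d| / √(a² + b² + c²)
  = |0·(-5) + 1·2 + 0·(-3) - 2| / √(0² + 1² + 0²)
  = |0 + 2 + 0 - 2| / √(0 + 1 + 0)
  = |0| / √1
  = 0 / 1
  ≈ 0

0


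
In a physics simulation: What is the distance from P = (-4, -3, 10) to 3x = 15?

distance = |a·x₀ + b·y₀ + c·z₀ - d| / √(a² + b² + c²)
  = |3·(-4) + 0·(-3) + 0·10 - 15| / √(3² + 0² + 0²)
  = |-12 + 0 + 0 - 15| / √(9 + 0 + 0)
  = |-27| / √9
  = 27 / 3
  ≈ 9

9


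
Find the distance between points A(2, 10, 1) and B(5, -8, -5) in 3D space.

d = √[(x₂-x₁)² + (y₂-y₁)² + (z₂-z₁)²]
  = √[3² + (-18)² + (-6)²]
  = √[9 + 324 + 36]
  = √369
  ≈ 19.21

19.21


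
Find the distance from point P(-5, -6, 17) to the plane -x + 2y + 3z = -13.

distance = |a·x₀ + b·y₀ + c·z₀ - d| / √(a² + b² + c²)
  = |(-1)·(-5) + 2·(-6) + 3·17 - (-13)| / √((-1)² + 2² + 3²)
  = |5 - 12 + 51 + 13| / √(1 + 4 + 9)
  = |57| / √14
  = 57 / 3.742
  ≈ 15.23

15.23


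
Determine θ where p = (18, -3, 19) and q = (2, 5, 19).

p·q = 18·2 + (-3)·5 + 19·19 = 36 - 15 + 361 = 382
|p| = √(18² + (-3)² + 19²) = √694 ≈ 26.34
|q| = √(2² + 5² + 19²) = √390 ≈ 19.75
cos θ = (p·q)/(|p||q|) = 382/(26.34·19.75) ≈ 0.7343
θ = arccos(0.7343) ≈ 42.76°

42.76°


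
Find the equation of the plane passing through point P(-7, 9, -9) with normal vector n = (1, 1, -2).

The plane through P with normal n = (a, b, c) satisfies n·(r - P) = 0,
i.e. ax + by + cz = a·x₀ + b·y₀ + c·z₀.
d = 1·(-7) + 1·9 + (-2)·(-9)
  = -7 + 9 + 18
  = 20
Equation: x + y - 2z = 20

x + y - 2z = 20


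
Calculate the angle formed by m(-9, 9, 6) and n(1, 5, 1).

m·n = (-9)·1 + 9·5 + 6·1 = -9 + 45 + 6 = 42
|m| = √((-9)² + 9² + 6²) = √198 ≈ 14.07
|n| = √(1² + 5² + 1²) = √27 ≈ 5.196
cos θ = (m·n)/(|m||n|) = 42/(14.07·5.196) ≈ 0.5744
θ = arccos(0.5744) ≈ 54.94°

54.94°


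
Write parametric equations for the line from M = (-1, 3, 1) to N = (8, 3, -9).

Direction vector d = N - M = (8 + 1, 3 - 3, -9 - 1) = (9, 0, -10)
Parametric form r = M + t·d:
x = -1 + 9t, y = 3, z = 1 - 10t

x = -1 + 9t, y = 3, z = 1 - 10t


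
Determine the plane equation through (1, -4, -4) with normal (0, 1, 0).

The plane through P with normal n = (a, b, c) satisfies n·(r - P) = 0,
i.e. ax + by + cz = a·x₀ + b·y₀ + c·z₀.
d = 0·1 + 1·(-4) + 0·(-4)
  = 0 - 4 + 0
  = -4
Equation: y = -4

y = -4


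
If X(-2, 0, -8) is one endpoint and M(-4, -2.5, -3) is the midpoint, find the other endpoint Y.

Y = 2M - X
  = (2·(-4) - (-2), 2·(-2.5) - 0, 2·(-3) - (-8))
  = (-8 + 2, -5 + 0, -6 + 8)
  = (-6, -5, 2)

(-6, -5, 2)


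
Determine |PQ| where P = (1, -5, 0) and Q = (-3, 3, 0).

d = √[(x₂-x₁)² + (y₂-y₁)² + (z₂-z₁)²]
  = √[(-4)² + 8² + 0²]
  = √[16 + 64 + 0]
  = √80
  ≈ 8.944

8.944


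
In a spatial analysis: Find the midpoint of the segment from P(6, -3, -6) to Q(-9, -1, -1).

M = ((x₁+x₂)/2, (y₁+y₂)/2, (z₁+z₂)/2)
  = ((6 - 9)/2, (-3 - 1)/2, (-6 - 1)/2)
  = (-3/2, -4/2, -7/2)
  = (-1.5, -2, -3.5)

(-1.5, -2, -3.5)


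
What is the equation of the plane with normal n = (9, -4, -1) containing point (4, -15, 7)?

The plane through P with normal n = (a, b, c) satisfies n·(r - P) = 0,
i.e. ax + by + cz = a·x₀ + b·y₀ + c·z₀.
d = 9·4 + (-4)·(-15) + (-1)·7
  = 36 + 60 - 7
  = 89
Equation: 9x - 4y - z = 89

9x - 4y - z = 89


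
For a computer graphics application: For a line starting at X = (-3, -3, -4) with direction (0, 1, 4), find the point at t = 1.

P(t) = X + t·d
  = (-3 + 0·1, -3 + 1·1, -4 + 4·1)
  = (-3 + 0, -3 + 1, -4 + 4)
  = (-3, -2, 0)

(-3, -2, 0)


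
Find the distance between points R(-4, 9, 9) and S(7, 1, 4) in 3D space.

d = √[(x₂-x₁)² + (y₂-y₁)² + (z₂-z₁)²]
  = √[11² + (-8)² + (-5)²]
  = √[121 + 64 + 25]
  = √210
  ≈ 14.49

14.49


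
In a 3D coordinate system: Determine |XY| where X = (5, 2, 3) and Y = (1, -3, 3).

d = √[(x₂-x₁)² + (y₂-y₁)² + (z₂-z₁)²]
  = √[(-4)² + (-5)² + 0²]
  = √[16 + 25 + 0]
  = √41
  ≈ 6.403

6.403


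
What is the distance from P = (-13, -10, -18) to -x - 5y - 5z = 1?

distance = |a·x₀ + b·y₀ + c·z₀ - d| / √(a² + b² + c²)
  = |(-1)·(-13) + (-5)·(-10) + (-5)·(-18) - 1| / √((-1)² + (-5)² + (-5)²)
  = |13 + 50 + 90 - 1| / √(1 + 25 + 25)
  = |152| / √51
  = 152 / 7.141
  ≈ 21.28

21.28


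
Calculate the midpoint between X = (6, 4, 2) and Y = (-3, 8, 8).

M = ((x₁+x₂)/2, (y₁+y₂)/2, (z₁+z₂)/2)
  = ((6 - 3)/2, (4 + 8)/2, (2 + 8)/2)
  = (3/2, 12/2, 10/2)
  = (1.5, 6, 5)

(1.5, 6, 5)


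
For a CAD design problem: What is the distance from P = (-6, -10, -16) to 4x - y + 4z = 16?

distance = |a·x₀ + b·y₀ + c·z₀ - d| / √(a² + b² + c²)
  = |4·(-6) + (-1)·(-10) + 4·(-16) - 16| / √(4² + (-1)² + 4²)
  = |-24 + 10 - 64 - 16| / √(16 + 1 + 16)
  = |-94| / √33
  = 94 / 5.745
  ≈ 16.36

16.36


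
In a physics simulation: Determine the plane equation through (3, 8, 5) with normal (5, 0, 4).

The plane through P with normal n = (a, b, c) satisfies n·(r - P) = 0,
i.e. ax + by + cz = a·x₀ + b·y₀ + c·z₀.
d = 5·3 + 0·8 + 4·5
  = 15 + 0 + 20
  = 35
Equation: 5x + 4z = 35

5x + 4z = 35


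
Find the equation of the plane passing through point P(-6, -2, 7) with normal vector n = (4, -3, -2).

The plane through P with normal n = (a, b, c) satisfies n·(r - P) = 0,
i.e. ax + by + cz = a·x₀ + b·y₀ + c·z₀.
d = 4·(-6) + (-3)·(-2) + (-2)·7
  = -24 + 6 - 14
  = -32
Equation: 4x - 3y - 2z = -32

4x - 3y - 2z = -32


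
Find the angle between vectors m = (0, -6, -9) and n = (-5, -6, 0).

m·n = 0·(-5) + (-6)·(-6) + (-9)·0 = 0 + 36 + 0 = 36
|m| = √(0² + (-6)² + (-9)²) = √117 ≈ 10.82
|n| = √((-5)² + (-6)² + 0²) = √61 ≈ 7.81
cos θ = (m·n)/(|m||n|) = 36/(10.82·7.81) ≈ 0.4261
θ = arccos(0.4261) ≈ 64.78°

64.78°


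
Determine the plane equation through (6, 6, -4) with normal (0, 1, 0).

The plane through P with normal n = (a, b, c) satisfies n·(r - P) = 0,
i.e. ax + by + cz = a·x₀ + b·y₀ + c·z₀.
d = 0·6 + 1·6 + 0·(-4)
  = 0 + 6 + 0
  = 6
Equation: y = 6

y = 6


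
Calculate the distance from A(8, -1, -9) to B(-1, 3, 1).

d = √[(x₂-x₁)² + (y₂-y₁)² + (z₂-z₁)²]
  = √[(-9)² + 4² + 10²]
  = √[81 + 16 + 100]
  = √197
  ≈ 14.04

14.04


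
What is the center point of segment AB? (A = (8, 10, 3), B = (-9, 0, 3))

M = ((x₁+x₂)/2, (y₁+y₂)/2, (z₁+z₂)/2)
  = ((8 - 9)/2, (10 + 0)/2, (3 + 3)/2)
  = (-1/2, 10/2, 6/2)
  = (-0.5, 5, 3)

(-0.5, 5, 3)


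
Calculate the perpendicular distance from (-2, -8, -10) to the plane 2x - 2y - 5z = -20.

distance = |a·x₀ + b·y₀ + c·z₀ - d| / √(a² + b² + c²)
  = |2·(-2) + (-2)·(-8) + (-5)·(-10) - (-20)| / √(2² + (-2)² + (-5)²)
  = |-4 + 16 + 50 + 20| / √(4 + 4 + 25)
  = |82| / √33
  = 82 / 5.745
  ≈ 14.27

14.27


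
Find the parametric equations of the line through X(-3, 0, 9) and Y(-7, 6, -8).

Direction vector d = Y - X = (-7 + 3, 6 + 0, -8 - 9) = (-4, 6, -17)
Parametric form r = X + t·d:
x = -3 - 4t, y = 0 + 6t, z = 9 - 17t

x = -3 - 4t, y = 0 + 6t, z = 9 - 17t


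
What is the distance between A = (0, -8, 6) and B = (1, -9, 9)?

d = √[(x₂-x₁)² + (y₂-y₁)² + (z₂-z₁)²]
  = √[1² + (-1)² + 3²]
  = √[1 + 1 + 9]
  = √11
  ≈ 3.317

3.317


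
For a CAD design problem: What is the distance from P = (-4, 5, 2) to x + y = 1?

distance = |a·x₀ + b·y₀ + c·z₀ - d| / √(a² + b² + c²)
  = |1·(-4) + 1·5 + 0·2 - 1| / √(1² + 1² + 0²)
  = |-4 + 5 + 0 - 1| / √(1 + 1 + 0)
  = |0| / √2
  = 0 / 1.414
  ≈ 0

0


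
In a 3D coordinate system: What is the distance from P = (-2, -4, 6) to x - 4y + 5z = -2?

distance = |a·x₀ + b·y₀ + c·z₀ - d| / √(a² + b² + c²)
  = |1·(-2) + (-4)·(-4) + 5·6 - (-2)| / √(1² + (-4)² + 5²)
  = |-2 + 16 + 30 + 2| / √(1 + 16 + 25)
  = |46| / √42
  = 46 / 6.481
  ≈ 7.098

7.098


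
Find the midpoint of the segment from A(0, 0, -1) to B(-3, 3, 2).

M = ((x₁+x₂)/2, (y₁+y₂)/2, (z₁+z₂)/2)
  = ((0 - 3)/2, (0 + 3)/2, (-1 + 2)/2)
  = (-3/2, 3/2, 1/2)
  = (-1.5, 1.5, 0.5)

(-1.5, 1.5, 0.5)


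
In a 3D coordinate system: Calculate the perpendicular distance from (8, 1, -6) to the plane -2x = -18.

distance = |a·x₀ + b·y₀ + c·z₀ - d| / √(a² + b² + c²)
  = |(-2)·8 + 0·1 + 0·(-6) - (-18)| / √((-2)² + 0² + 0²)
  = |-16 + 0 + 0 + 18| / √(4 + 0 + 0)
  = |2| / √4
  = 2 / 2
  ≈ 1

1


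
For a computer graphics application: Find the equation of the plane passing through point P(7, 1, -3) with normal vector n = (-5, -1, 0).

The plane through P with normal n = (a, b, c) satisfies n·(r - P) = 0,
i.e. ax + by + cz = a·x₀ + b·y₀ + c·z₀.
d = (-5)·7 + (-1)·1 + 0·(-3)
  = -35 - 1 + 0
  = -36
Equation: -5x - y = -36

-5x - y = -36


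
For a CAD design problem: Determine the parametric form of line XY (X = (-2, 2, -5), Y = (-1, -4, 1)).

Direction vector d = Y - X = (-1 + 2, -4 - 2, 1 + 5) = (1, -6, 6)
Parametric form r = X + t·d:
x = -2 + t, y = 2 - 6t, z = -5 + 6t

x = -2 + t, y = 2 - 6t, z = -5 + 6t


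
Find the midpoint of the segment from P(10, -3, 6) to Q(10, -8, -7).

M = ((x₁+x₂)/2, (y₁+y₂)/2, (z₁+z₂)/2)
  = ((10 + 10)/2, (-3 - 8)/2, (6 - 7)/2)
  = (20/2, -11/2, -1/2)
  = (10, -5.5, -0.5)

(10, -5.5, -0.5)


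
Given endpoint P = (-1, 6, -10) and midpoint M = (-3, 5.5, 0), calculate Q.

Q = 2M - P
  = (2·(-3) - (-1), 2·5.5 - 6, 2·0 - (-10))
  = (-6 + 1, 11 - 6, 0 + 10)
  = (-5, 5, 10)

(-5, 5, 10)


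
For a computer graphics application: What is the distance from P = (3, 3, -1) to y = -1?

distance = |a·x₀ + b·y₀ + c·z₀ - d| / √(a² + b² + c²)
  = |0·3 + 1·3 + 0·(-1) - (-1)| / √(0² + 1² + 0²)
  = |0 + 3 + 0 + 1| / √(0 + 1 + 0)
  = |4| / √1
  = 4 / 1
  ≈ 4

4


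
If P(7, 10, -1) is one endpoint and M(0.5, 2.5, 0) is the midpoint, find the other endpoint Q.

Q = 2M - P
  = (2·0.5 - 7, 2·2.5 - 10, 2·0 - (-1))
  = (1 - 7, 5 - 10, 0 + 1)
  = (-6, -5, 1)

(-6, -5, 1)


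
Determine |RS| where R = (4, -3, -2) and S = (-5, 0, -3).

d = √[(x₂-x₁)² + (y₂-y₁)² + (z₂-z₁)²]
  = √[(-9)² + 3² + (-1)²]
  = √[81 + 9 + 1]
  = √91
  ≈ 9.539

9.539


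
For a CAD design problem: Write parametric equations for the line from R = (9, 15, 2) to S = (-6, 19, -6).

Direction vector d = S - R = (-6 - 9, 19 - 15, -6 - 2) = (-15, 4, -8)
Parametric form r = R + t·d:
x = 9 - 15t, y = 15 + 4t, z = 2 - 8t

x = 9 - 15t, y = 15 + 4t, z = 2 - 8t


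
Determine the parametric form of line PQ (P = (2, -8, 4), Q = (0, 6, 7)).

Direction vector d = Q - P = (0 - 2, 6 + 8, 7 - 4) = (-2, 14, 3)
Parametric form r = P + t·d:
x = 2 - 2t, y = -8 + 14t, z = 4 + 3t

x = 2 - 2t, y = -8 + 14t, z = 4 + 3t


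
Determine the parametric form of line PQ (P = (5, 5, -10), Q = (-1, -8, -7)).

Direction vector d = Q - P = (-1 - 5, -8 - 5, -7 + 10) = (-6, -13, 3)
Parametric form r = P + t·d:
x = 5 - 6t, y = 5 - 13t, z = -10 + 3t

x = 5 - 6t, y = 5 - 13t, z = -10 + 3t


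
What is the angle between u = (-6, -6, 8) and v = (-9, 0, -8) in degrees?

u·v = (-6)·(-9) + (-6)·0 + 8·(-8) = 54 + 0 - 64 = -10
|u| = √((-6)² + (-6)² + 8²) = √136 ≈ 11.66
|v| = √((-9)² + 0² + (-8)²) = √145 ≈ 12.04
cos θ = (u·v)/(|u||v|) = -10/(11.66·12.04) ≈ -0.07121
θ = arccos(-0.07121) ≈ 94.08°

94.08°


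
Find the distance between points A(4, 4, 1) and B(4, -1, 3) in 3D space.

d = √[(x₂-x₁)² + (y₂-y₁)² + (z₂-z₁)²]
  = √[0² + (-5)² + 2²]
  = √[0 + 25 + 4]
  = √29
  ≈ 5.385

5.385


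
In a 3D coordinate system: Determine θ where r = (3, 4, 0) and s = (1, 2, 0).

r·s = 3·1 + 4·2 + 0·0 = 3 + 8 + 0 = 11
|r| = √(3² + 4² + 0²) = √25 ≈ 5
|s| = √(1² + 2² + 0²) = √5 ≈ 2.236
cos θ = (r·s)/(|r||s|) = 11/(5·2.236) ≈ 0.9839
θ = arccos(0.9839) ≈ 10.3°

10.3°


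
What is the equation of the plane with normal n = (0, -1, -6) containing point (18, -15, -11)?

The plane through P with normal n = (a, b, c) satisfies n·(r - P) = 0,
i.e. ax + by + cz = a·x₀ + b·y₀ + c·z₀.
d = 0·18 + (-1)·(-15) + (-6)·(-11)
  = 0 + 15 + 66
  = 81
Equation: -y - 6z = 81

-y - 6z = 81


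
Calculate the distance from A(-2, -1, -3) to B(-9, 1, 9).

d = √[(x₂-x₁)² + (y₂-y₁)² + (z₂-z₁)²]
  = √[(-7)² + 2² + 12²]
  = √[49 + 4 + 144]
  = √197
  ≈ 14.04

14.04


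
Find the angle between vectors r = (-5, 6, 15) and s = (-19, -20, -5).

r·s = (-5)·(-19) + 6·(-20) + 15·(-5) = 95 - 120 - 75 = -100
|r| = √((-5)² + 6² + 15²) = √286 ≈ 16.91
|s| = √((-19)² + (-20)² + (-5)²) = √786 ≈ 28.04
cos θ = (r·s)/(|r||s|) = -100/(16.91·28.04) ≈ -0.2109
θ = arccos(-0.2109) ≈ 102.2°

102.2°


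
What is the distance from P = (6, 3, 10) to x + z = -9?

distance = |a·x₀ + b·y₀ + c·z₀ - d| / √(a² + b² + c²)
  = |1·6 + 0·3 + 1·10 - (-9)| / √(1² + 0² + 1²)
  = |6 + 0 + 10 + 9| / √(1 + 0 + 1)
  = |25| / √2
  = 25 / 1.414
  ≈ 17.68

17.68


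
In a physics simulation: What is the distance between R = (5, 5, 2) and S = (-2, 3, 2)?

d = √[(x₂-x₁)² + (y₂-y₁)² + (z₂-z₁)²]
  = √[(-7)² + (-2)² + 0²]
  = √[49 + 4 + 0]
  = √53
  ≈ 7.28

7.28


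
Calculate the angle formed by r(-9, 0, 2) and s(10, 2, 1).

r·s = (-9)·10 + 0·2 + 2·1 = -90 + 0 + 2 = -88
|r| = √((-9)² + 0² + 2²) = √85 ≈ 9.22
|s| = √(10² + 2² + 1²) = √105 ≈ 10.25
cos θ = (r·s)/(|r||s|) = -88/(9.22·10.25) ≈ -0.9315
θ = arccos(-0.9315) ≈ 158.7°

158.7°


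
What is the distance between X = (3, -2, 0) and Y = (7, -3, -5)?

d = √[(x₂-x₁)² + (y₂-y₁)² + (z₂-z₁)²]
  = √[4² + (-1)² + (-5)²]
  = √[16 + 1 + 25]
  = √42
  ≈ 6.481

6.481


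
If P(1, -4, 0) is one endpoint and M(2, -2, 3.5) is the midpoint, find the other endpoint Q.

Q = 2M - P
  = (2·2 - 1, 2·(-2) - (-4), 2·3.5 - 0)
  = (4 - 1, -4 + 4, 7 + 0)
  = (3, 0, 7)

(3, 0, 7)


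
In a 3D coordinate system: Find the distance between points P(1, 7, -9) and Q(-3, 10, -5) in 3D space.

d = √[(x₂-x₁)² + (y₂-y₁)² + (z₂-z₁)²]
  = √[(-4)² + 3² + 4²]
  = √[16 + 9 + 16]
  = √41
  ≈ 6.403

6.403
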